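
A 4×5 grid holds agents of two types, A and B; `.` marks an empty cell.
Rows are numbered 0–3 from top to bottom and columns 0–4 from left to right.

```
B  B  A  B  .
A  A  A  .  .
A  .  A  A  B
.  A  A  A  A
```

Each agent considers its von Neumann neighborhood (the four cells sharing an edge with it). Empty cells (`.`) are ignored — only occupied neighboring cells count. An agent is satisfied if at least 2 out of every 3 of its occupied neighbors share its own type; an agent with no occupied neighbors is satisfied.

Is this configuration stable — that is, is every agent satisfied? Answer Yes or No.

No

(0,0)B 1/2 unhappy
(0,1)B 1/3 unhappy
(0,2)A 1/3 unhappy
(0,3)B 0/1 unhappy
(1,0)A 2/3 ok
(1,1)A 2/3 ok
(1,2)A 3/3 ok
(2,0)A 1/1 ok
(2,2)A 3/3 ok
(2,3)A 2/3 ok
(2,4)B 0/2 unhappy
(3,1)A 1/1 ok
(3,2)A 3/3 ok
(3,3)A 3/3 ok
(3,4)A 1/2 unhappy
For instance (0,0) has only 1/2 same-type neighbors, below 2/3.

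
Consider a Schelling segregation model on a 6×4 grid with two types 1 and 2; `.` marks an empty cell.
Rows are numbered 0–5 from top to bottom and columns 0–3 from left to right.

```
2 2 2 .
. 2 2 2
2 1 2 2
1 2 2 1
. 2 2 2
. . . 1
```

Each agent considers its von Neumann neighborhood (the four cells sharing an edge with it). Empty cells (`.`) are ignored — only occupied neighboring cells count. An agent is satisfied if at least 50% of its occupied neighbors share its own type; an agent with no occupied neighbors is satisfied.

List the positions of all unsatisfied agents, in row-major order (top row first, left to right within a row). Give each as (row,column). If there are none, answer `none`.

Row 0: (0,0)2 1/1 ✓ · (0,1)2 3/3 ✓ · (0,2)2 2/2 ✓
Row 1: (1,1)2 2/3 ✓ · (1,2)2 4/4 ✓ · (1,3)2 2/2 ✓
Row 2: (2,0)2 0/2 ✗ · (2,1)1 0/4 ✗ · (2,2)2 3/4 ✓ · (2,3)2 2/3 ✓
Row 3: (3,0)1 0/2 ✗ · (3,1)2 2/4 ✓ · (3,2)2 3/4 ✓ · (3,3)1 0/3 ✗
Row 4: (4,1)2 2/2 ✓ · (4,2)2 3/3 ✓ · (4,3)2 1/3 ✗
Row 5: (5,3)1 0/1 ✗

(2,0), (2,1), (3,0), (3,3), (4,3), (5,3)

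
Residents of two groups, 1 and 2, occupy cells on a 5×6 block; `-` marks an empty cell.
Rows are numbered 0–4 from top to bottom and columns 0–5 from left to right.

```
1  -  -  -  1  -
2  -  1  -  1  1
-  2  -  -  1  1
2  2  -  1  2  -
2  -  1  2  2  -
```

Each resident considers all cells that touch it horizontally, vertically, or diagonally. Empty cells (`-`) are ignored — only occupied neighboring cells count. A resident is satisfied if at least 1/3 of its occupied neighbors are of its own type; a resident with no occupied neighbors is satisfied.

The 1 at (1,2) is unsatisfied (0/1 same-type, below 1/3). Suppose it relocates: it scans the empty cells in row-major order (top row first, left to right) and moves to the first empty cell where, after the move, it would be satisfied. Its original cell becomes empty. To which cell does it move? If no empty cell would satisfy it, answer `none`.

(0,1)

Vacating (1,2). Empty cells in order:
  (0,1): 1/2 same-type → satisfied — stop here.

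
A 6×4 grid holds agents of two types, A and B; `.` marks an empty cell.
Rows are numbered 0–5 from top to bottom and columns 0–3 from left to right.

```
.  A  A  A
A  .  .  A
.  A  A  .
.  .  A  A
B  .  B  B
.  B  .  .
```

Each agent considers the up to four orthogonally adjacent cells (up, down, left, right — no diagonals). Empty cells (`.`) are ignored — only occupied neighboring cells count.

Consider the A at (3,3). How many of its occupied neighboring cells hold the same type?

1

Occupied neighbors of (3,3): (4,3)=B, (3,2)=A.
Same type (A): 1 of 2.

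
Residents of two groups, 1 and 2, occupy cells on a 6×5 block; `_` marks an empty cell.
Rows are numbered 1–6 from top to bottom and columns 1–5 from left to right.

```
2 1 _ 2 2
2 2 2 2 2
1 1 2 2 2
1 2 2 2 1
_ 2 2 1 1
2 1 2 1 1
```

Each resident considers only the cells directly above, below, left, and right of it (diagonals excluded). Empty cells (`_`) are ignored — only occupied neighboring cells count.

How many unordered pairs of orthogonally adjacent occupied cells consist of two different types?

15

Scan each occupied cell's neighbors to the right and below so each pair is counted once.
From row 1: 2 unlike of 6 pairs (running 2/6).
From row 2: 2 unlike of 9 pairs (running 4/15).
From row 3: 3 unlike of 9 pairs (running 7/24).
From row 4: 3 unlike of 8 pairs (running 10/32).
From row 5: 2 unlike of 7 pairs (running 12/39).
From row 6: 3 unlike of 4 pairs (running 15/43).
Total adjacent occupied pairs: 43; unlike-type pairs: 15.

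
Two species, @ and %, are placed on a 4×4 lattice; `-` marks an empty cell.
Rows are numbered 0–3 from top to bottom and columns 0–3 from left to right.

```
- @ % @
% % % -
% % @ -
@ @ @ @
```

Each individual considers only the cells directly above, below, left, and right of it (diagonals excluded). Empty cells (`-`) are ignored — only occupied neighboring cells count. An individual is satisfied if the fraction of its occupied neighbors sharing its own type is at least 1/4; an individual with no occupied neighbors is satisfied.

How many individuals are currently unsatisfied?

(0,1)@ 0/2 ✗
(0,2)% 1/3 ✓
(0,3)@ 0/1 ✗
(1,0)% 2/2 ✓
(1,1)% 3/4 ✓
(1,2)% 2/3 ✓
(2,0)% 2/3 ✓
(2,1)% 2/4 ✓
(2,2)@ 1/3 ✓
(3,0)@ 1/2 ✓
(3,1)@ 2/3 ✓
(3,2)@ 3/3 ✓
(3,3)@ 1/1 ✓
Unsatisfied: (0,1), (0,3) — 2 in total.

2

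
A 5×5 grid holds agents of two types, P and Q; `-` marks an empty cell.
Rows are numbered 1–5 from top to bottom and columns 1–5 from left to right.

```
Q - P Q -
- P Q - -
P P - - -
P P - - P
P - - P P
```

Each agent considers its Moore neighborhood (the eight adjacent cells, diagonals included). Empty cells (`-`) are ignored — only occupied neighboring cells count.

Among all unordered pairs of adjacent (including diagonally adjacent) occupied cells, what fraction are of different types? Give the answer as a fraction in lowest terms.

1/4

Scan each occupied cell's neighbors to the right and below (and the two forward diagonals) so each pair is counted once.
Row 1: Q(1,1)–P(2,2)≠ P(1,3)–Q(1,4)≠ P(1,3)–Q(2,3)≠ P(1,3)–P(2,2)= Q(1,4)–Q(2,3)=  → 3/5 unlike.
Row 2: P(2,2)–Q(2,3)≠ P(2,2)–P(3,2)= P(2,2)–P(3,1)= Q(2,3)–P(3,2)≠  → 2/4 unlike.
Row 3: P(3,1)–P(3,2)= P(3,1)–P(4,1)= P(3,1)–P(4,2)= P(3,2)–P(4,2)= P(3,2)–P(4,1)=  → 0/5 unlike.
Row 4: P(4,1)–P(4,2)= P(4,1)–P(5,1)= P(4,2)–P(5,1)= P(4,5)–P(5,5)= P(4,5)–P(5,4)=  → 0/5 unlike.
Row 5: P(5,4)–P(5,5)=  → 0/1 unlike.
Total adjacent occupied pairs: 20; unlike-type pairs: 5.
5/20 reduces to 1/4.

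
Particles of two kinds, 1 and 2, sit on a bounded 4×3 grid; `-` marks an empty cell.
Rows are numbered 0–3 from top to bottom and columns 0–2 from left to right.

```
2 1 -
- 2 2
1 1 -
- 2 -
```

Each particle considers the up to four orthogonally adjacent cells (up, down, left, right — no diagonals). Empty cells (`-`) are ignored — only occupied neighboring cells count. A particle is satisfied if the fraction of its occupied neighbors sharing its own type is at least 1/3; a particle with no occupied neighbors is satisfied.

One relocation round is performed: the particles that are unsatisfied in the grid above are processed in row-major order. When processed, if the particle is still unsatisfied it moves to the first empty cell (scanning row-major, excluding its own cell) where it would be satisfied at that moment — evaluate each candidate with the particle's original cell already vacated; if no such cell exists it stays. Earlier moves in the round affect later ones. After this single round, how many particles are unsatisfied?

Initially unsatisfied (in order): (0,0), (0,1), (3,1).
  (0,0) → (0,2).
  (0,1) → (0,0).
  (3,1) → (0,1).
Resulting grid:
1 2 2
- 2 2
1 1 -
- - -
Unsatisfied now: (0,0).

1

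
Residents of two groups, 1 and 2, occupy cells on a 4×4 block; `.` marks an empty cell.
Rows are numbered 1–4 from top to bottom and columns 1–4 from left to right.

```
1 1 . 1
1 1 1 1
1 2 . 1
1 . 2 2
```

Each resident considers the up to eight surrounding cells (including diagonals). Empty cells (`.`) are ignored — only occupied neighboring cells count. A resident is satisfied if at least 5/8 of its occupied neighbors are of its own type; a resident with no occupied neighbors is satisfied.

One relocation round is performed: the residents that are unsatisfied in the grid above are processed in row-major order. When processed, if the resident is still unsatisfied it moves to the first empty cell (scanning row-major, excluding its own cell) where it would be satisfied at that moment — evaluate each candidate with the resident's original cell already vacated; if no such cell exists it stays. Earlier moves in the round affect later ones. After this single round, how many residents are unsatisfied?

Initially unsatisfied (in order): (3,2), (3,4), (4,1), (4,4).
  (3,2): no empty cell satisfies it; stays.
  (3,4) → (1,3).
  (4,1): no empty cell satisfies it; stays.
  (4,4): now satisfied by earlier moves; stays.
Resulting grid:
1 1 1 1
1 1 1 1
1 2 . .
1 . 2 2
Unsatisfied now: (3,2), (4,1).

2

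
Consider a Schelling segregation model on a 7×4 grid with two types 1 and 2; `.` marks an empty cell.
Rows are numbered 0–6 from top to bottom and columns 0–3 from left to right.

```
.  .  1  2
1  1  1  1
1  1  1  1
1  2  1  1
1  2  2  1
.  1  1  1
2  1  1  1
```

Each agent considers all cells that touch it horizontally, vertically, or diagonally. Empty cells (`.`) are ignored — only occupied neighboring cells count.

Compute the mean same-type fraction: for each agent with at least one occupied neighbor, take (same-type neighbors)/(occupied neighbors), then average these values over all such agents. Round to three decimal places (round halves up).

0.678

Row 0: (0,2)1 3/4 · (0,3)2 0/3
Row 1: (1,0)1 3/3 · (1,1)1 6/6 · (1,2)1 6/7 · (1,3)1 4/5
Row 2: (2,0)1 4/5 · (2,1)1 7/8 · (2,2)1 7/8 · (2,3)1 5/5
Row 3: (3,0)1 3/5 · (3,1)2 2/8 · (3,2)1 5/8 · (3,3)1 4/5
Row 4: (4,0)1 2/4 · (4,1)2 2/7 · (4,2)2 2/8 · (4,3)1 4/5
Row 5: (5,1)1 4/7 · (5,2)1 6/8 · (5,3)1 4/5
Row 6: (6,0)2 0/2 · (6,1)1 3/4 · (6,2)1 5/5 · (6,3)1 3/3
Sum over 25 agents: 3/4 + 0/3 + 3/3 + 6/6 + 6/7 + 4/5 + 4/5 + 7/8 + 7/8 + 5/5 + 3/5 + 2/8 + 5/8 + 4/5 + 2/4 + 2/7 + 2/8 + 4/5 + 4/7 + 6/8 + 4/5 + 0/2 + 3/4 + 5/5 + 3/3 = 4743/280; mean = 4743/280 ÷ 25 = 4743/7000 = 0.677571… → 0.678.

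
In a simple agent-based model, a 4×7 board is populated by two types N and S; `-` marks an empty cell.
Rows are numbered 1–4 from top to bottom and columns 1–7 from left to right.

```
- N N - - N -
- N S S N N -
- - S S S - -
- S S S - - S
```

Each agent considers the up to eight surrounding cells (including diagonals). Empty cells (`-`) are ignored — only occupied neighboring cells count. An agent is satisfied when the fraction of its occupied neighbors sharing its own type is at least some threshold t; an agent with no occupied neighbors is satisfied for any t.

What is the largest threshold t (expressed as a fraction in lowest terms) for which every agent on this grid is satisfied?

2/5

Row 1: (1,2)N 2/3 · (1,3)N 2/4 · (1,6)N 2/2
Row 2: (2,2)N 2/4 · (2,3)S 3/6 · (2,4)S 4/6 · (2,5)N 2/5 · (2,6)N 2/3
Row 3: (3,3)S 6/7 · (3,4)S 6/7 · (3,5)S 3/5
Row 4: (4,2)S 2/2 · (4,3)S 4/4 · (4,4)S 4/4 · (4,7)S — no occupied neighbors
The smallest same-type fraction is 2/5 at (2,5), which reduces to 2/5. Any threshold above that leaves this agent unsatisfied.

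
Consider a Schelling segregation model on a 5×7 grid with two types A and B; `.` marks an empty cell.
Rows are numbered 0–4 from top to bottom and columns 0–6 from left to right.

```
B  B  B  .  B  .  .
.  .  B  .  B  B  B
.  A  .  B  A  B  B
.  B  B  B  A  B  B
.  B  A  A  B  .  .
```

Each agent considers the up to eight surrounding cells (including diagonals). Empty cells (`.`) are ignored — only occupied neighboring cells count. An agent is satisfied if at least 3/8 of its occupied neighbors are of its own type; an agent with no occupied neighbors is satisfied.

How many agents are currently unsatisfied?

4

Row 0: (0,0)B 1/1 ok · (0,1)B 3/3 ok · (0,2)B 2/2 ok · (0,4)B 2/2 ok
Row 1: (1,2)B 3/4 ok · (1,4)B 4/5 ok · (1,5)B 5/6 ok · (1,6)B 3/3 ok
Row 2: (2,1)A 0/3 unhappy · (2,3)B 4/6 ok · (2,4)A 1/7 unhappy · (2,5)B 6/8 ok · (2,6)B 5/5 ok
Row 3: (3,1)B 2/4 ok · (3,2)B 4/7 ok · (3,3)B 3/7 ok · (3,4)A 2/7 unhappy · (3,5)B 4/6 ok · (3,6)B 3/3 ok
Row 4: (4,1)B 2/3 ok · (4,2)A 1/5 unhappy · (4,3)A 2/5 ok · (4,4)B 2/4 ok
Unsatisfied: (2,1), (2,4), (3,4), (4,2) — 4 in total.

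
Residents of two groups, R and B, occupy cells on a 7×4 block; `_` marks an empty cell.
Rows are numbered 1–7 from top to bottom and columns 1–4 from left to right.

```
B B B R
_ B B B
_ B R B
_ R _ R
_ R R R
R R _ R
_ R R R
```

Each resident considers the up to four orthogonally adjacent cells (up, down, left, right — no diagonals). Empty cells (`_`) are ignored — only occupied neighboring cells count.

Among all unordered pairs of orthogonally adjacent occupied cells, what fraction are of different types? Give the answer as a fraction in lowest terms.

Scan each occupied cell's neighbors to the right and below so each pair is counted once.
Row 1: B(1,1)–B(1,2)= B(1,2)–B(1,3)= B(1,2)–B(2,2)= B(1,3)–R(1,4)≠ B(1,3)–B(2,3)= R(1,4)–B(2,4)≠  → 2/6 unlike.
Row 2: B(2,2)–B(2,3)= B(2,2)–B(3,2)= B(2,3)–B(2,4)= B(2,3)–R(3,3)≠ B(2,4)–B(3,4)=  → 1/5 unlike.
Row 3: B(3,2)–R(3,3)≠ B(3,2)–R(4,2)≠ R(3,3)–B(3,4)≠ B(3,4)–R(4,4)≠  → 4/4 unlike.
Row 4: R(4,2)–R(5,2)= R(4,4)–R(5,4)=  → 0/2 unlike.
Row 5: R(5,2)–R(5,3)= R(5,2)–R(6,2)= R(5,3)–R(5,4)= R(5,4)–R(6,4)=  → 0/4 unlike.
Row 6: R(6,1)–R(6,2)= R(6,2)–R(7,2)= R(6,4)–R(7,4)=  → 0/3 unlike.
Row 7: R(7,2)–R(7,3)= R(7,3)–R(7,4)=  → 0/2 unlike.
Total adjacent occupied pairs: 26; unlike-type pairs: 7.
7/26 is already in lowest terms.

7/26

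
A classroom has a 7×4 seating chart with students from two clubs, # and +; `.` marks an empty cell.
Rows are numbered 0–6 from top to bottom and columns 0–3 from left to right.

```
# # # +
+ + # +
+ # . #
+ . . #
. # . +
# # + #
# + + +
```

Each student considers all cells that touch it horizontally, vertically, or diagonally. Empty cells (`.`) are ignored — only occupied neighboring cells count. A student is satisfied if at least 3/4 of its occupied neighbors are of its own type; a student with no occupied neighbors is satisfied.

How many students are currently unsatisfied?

21

Row 0: (0,0)# 1/3 unhappy · (0,1)# 3/5 unhappy · (0,2)# 2/5 unhappy · (0,3)+ 1/3 unhappy
Row 1: (1,0)+ 2/5 unhappy · (1,1)+ 2/7 unhappy · (1,2)# 4/7 unhappy · (1,3)+ 1/4 unhappy
Row 2: (2,0)+ 3/4 ok · (2,1)# 1/5 unhappy · (2,3)# 2/3 unhappy
Row 3: (3,0)+ 1/3 unhappy · (3,3)# 1/2 unhappy
Row 4: (4,1)# 2/4 unhappy · (4,3)+ 1/3 unhappy
Row 5: (5,0)# 3/4 ok · (5,1)# 3/6 unhappy · (5,2)+ 4/7 unhappy · (5,3)# 0/4 unhappy
Row 6: (6,0)# 2/3 unhappy · (6,1)+ 2/5 unhappy · (6,2)+ 3/5 unhappy · (6,3)+ 2/3 unhappy
Unsatisfied: (0,0), (0,1), (0,2), (0,3), (1,0), (1,1), (1,2), (1,3), (2,1), (2,3), (3,0), (3,3), (4,1), (4,3), (5,1), (5,2), (5,3), (6,0), (6,1), (6,2), (6,3) — 21 in total.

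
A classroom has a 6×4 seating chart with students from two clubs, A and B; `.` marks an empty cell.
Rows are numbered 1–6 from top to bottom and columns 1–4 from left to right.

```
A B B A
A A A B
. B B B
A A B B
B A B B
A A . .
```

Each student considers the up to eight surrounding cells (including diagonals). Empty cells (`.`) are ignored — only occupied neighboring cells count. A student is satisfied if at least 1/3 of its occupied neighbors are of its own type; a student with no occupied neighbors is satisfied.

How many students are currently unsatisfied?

5

(1,1)A 2/3 ok
(1,2)B 1/5 unhappy
(1,3)B 2/5 ok
(1,4)A 1/3 ok
(2,1)A 2/4 ok
(2,2)A 3/7 ok
(2,3)A 2/8 unhappy
(2,4)B 3/5 ok
(3,2)B 2/7 unhappy
(3,3)B 5/8 ok
(3,4)B 4/5 ok
(4,1)A 2/4 ok
(4,2)A 2/7 unhappy
(4,3)B 6/8 ok
(4,4)B 5/5 ok
(5,1)B 0/5 unhappy
(5,2)A 4/7 ok
(5,3)B 3/6 ok
(5,4)B 3/3 ok
(6,1)A 2/3 ok
(6,2)A 2/4 ok
Unsatisfied: (1,2), (2,3), (3,2), (4,2), (5,1) — 5 in total.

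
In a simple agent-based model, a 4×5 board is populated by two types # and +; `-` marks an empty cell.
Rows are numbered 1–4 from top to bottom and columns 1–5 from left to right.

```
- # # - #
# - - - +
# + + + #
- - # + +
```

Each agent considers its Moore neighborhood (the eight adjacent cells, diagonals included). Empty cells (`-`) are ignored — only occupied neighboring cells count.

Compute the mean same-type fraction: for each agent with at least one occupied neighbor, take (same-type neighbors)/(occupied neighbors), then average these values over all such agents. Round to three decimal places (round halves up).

0.495

Row 1: (1,2)# 2/2 · (1,3)# 1/1 · (1,5)# 0/1
Row 2: (2,1)# 2/3 · (2,5)+ 1/3
Row 3: (3,1)# 1/2 · (3,2)+ 1/4 · (3,3)+ 3/4 · (3,4)+ 4/6 · (3,5)# 0/4
Row 4: (4,3)# 0/4 · (4,4)+ 3/5 · (4,5)+ 2/3
Sum over 13 agents: 2/2 + 1/1 + 0/1 + 2/3 + 1/3 + 1/2 + 1/4 + 3/4 + 4/6 + 0/4 + 0/4 + 3/5 + 2/3 = 193/30; mean = 193/30 ÷ 13 = 193/390 = 0.494871… → 0.495.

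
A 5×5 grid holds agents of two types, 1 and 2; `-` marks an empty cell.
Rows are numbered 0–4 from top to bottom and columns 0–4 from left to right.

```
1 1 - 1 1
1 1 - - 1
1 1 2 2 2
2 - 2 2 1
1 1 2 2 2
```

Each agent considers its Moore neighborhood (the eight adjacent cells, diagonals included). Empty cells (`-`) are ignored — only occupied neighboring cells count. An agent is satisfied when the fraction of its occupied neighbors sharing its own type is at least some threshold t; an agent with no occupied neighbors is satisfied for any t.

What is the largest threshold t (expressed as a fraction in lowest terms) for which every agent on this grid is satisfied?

0/1

(0,0)1 3/3
(0,1)1 3/3
(0,3)1 2/2
(0,4)1 2/2
(1,0)1 5/5
(1,1)1 5/6
(1,4)1 2/4
(2,0)1 3/4
(2,1)1 3/6
(2,2)2 3/5
(2,3)2 4/6
(2,4)2 2/4
(3,0)2 0/4
(3,2)2 5/7
(3,3)2 7/8
(3,4)1 0/5
(4,0)1 1/2
(4,1)1 1/4
(4,2)2 3/4
(4,3)2 4/5
(4,4)2 2/3
The smallest same-type fraction is 0/4 at (3,0), which reduces to 0/1. Any threshold above that leaves this agent unsatisfied.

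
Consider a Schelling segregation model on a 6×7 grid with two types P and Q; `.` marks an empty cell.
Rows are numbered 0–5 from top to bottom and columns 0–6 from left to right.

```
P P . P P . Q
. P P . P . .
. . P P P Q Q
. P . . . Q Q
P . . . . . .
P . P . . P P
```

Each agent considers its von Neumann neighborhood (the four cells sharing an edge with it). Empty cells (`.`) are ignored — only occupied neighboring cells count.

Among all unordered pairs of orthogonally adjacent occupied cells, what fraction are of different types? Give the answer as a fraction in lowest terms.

1/16

Scan each occupied cell's neighbors to the right and below so each pair is counted once.
Row 0: P(0,0)–P(0,1)= P(0,1)–P(1,1)= P(0,3)–P(0,4)= P(0,4)–P(1,4)=  → 0/4 unlike.
Row 1: P(1,1)–P(1,2)= P(1,2)–P(2,2)= P(1,4)–P(2,4)=  → 0/3 unlike.
Row 2: P(2,2)–P(2,3)= P(2,3)–P(2,4)= P(2,4)–Q(2,5)≠ Q(2,5)–Q(2,6)= Q(2,5)–Q(3,5)= Q(2,6)–Q(3,6)=  → 1/6 unlike.
Row 3: Q(3,5)–Q(3,6)=  → 0/1 unlike.
Row 4: P(4,0)–P(5,0)=  → 0/1 unlike.
Row 5: P(5,5)–P(5,6)=  → 0/1 unlike.
Total adjacent occupied pairs: 16; unlike-type pairs: 1.
1/16 is already in lowest terms.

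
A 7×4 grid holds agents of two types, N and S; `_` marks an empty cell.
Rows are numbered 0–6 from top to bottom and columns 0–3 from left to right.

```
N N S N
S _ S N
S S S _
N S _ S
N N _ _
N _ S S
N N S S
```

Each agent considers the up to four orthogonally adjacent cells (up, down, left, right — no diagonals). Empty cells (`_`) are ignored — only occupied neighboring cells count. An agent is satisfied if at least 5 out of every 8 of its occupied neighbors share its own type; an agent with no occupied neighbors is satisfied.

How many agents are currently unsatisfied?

(0,0)N 1/2 ✗
(0,1)N 1/2 ✗
(0,2)S 1/3 ✗
(0,3)N 1/2 ✗
(1,0)S 1/2 ✗
(1,2)S 2/3 ✓
(1,3)N 1/2 ✗
(2,0)S 2/3 ✓
(2,1)S 3/3 ✓
(2,2)S 2/2 ✓
(3,0)N 1/3 ✗
(3,1)S 1/3 ✗
(3,3)S 0/0 ✓
(4,0)N 3/3 ✓
(4,1)N 1/2 ✗
(5,0)N 2/2 ✓
(5,2)S 2/2 ✓
(5,3)S 2/2 ✓
(6,0)N 2/2 ✓
(6,1)N 1/2 ✗
(6,2)S 2/3 ✓
(6,3)S 2/2 ✓
Unsatisfied: (0,0), (0,1), (0,2), (0,3), (1,0), (1,3), (3,0), (3,1), (4,1), (6,1) — 10 in total.

10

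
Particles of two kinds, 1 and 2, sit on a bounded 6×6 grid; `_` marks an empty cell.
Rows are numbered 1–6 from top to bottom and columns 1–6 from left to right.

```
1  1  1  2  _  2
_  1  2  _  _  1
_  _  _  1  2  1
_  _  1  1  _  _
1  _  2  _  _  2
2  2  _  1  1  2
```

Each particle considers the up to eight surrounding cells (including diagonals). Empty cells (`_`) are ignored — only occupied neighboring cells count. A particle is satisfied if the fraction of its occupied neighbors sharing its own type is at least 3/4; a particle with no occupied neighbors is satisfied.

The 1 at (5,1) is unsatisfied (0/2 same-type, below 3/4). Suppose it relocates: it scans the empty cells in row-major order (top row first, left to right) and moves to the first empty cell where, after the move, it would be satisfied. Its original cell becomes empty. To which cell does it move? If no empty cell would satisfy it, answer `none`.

(2,1)

Vacating (5,1). Empty cells in order:
  (1,5): 1/3 same-type → still unsatisfied.
  (2,1): 3/3 same-type → satisfied — stop here.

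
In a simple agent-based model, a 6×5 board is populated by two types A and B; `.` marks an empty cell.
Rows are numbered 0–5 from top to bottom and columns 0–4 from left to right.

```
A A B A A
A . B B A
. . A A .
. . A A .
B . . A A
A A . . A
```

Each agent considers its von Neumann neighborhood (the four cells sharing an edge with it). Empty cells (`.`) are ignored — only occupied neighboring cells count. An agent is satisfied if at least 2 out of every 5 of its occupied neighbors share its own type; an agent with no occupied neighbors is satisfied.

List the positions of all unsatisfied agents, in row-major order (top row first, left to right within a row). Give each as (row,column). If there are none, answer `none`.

Row 0: (0,0)A 2/2 ✓ · (0,1)A 1/2 ✓ · (0,2)B 1/3 ✗ · (0,3)A 1/3 ✗ · (0,4)A 2/2 ✓
Row 1: (1,0)A 1/1 ✓ · (1,2)B 2/3 ✓ · (1,3)B 1/4 ✗ · (1,4)A 1/2 ✓
Row 2: (2,2)A 2/3 ✓ · (2,3)A 2/3 ✓
Row 3: (3,2)A 2/2 ✓ · (3,3)A 3/3 ✓
Row 4: (4,0)B 0/1 ✗ · (4,3)A 2/2 ✓ · (4,4)A 2/2 ✓
Row 5: (5,0)A 1/2 ✓ · (5,1)A 1/1 ✓ · (5,4)A 1/1 ✓

(0,2), (0,3), (1,3), (4,0)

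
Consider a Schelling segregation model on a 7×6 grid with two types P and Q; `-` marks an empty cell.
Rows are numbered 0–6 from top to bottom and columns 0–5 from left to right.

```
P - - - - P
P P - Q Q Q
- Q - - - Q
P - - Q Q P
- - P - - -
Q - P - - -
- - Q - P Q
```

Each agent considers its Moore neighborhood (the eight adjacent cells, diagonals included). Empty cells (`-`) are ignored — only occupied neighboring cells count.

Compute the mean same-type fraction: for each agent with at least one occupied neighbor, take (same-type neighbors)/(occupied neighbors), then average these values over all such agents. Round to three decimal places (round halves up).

0.426

Row 0: (0,0)P 2/2 · (0,5)P 0/2
Row 1: (1,0)P 2/3 · (1,1)P 2/3 · (1,3)Q 1/1 · (1,4)Q 3/4 · (1,5)Q 2/3
Row 2: (2,1)Q 0/3 · (2,5)Q 3/4
Row 3: (3,0)P 0/1 · (3,3)Q 1/2 · (3,4)Q 2/3 · (3,5)P 0/2
Row 4: (4,2)P 1/2
Row 5: (5,0)Q — no occupied neighbors · (5,2)P 1/2
Row 6: (6,2)Q 0/1 · (6,4)P 0/1 · (6,5)Q 0/1
Sum over 18 agents: 2/2 + 0/2 + 2/3 + 2/3 + 1/1 + 3/4 + 2/3 + 0/3 + 3/4 + 0/1 + 1/2 + 2/3 + 0/2 + 1/2 + 1/2 + 0/1 + 0/1 + 0/1 = 23/3; mean = 23/3 ÷ 18 = 23/54 = 0.425925… → 0.426.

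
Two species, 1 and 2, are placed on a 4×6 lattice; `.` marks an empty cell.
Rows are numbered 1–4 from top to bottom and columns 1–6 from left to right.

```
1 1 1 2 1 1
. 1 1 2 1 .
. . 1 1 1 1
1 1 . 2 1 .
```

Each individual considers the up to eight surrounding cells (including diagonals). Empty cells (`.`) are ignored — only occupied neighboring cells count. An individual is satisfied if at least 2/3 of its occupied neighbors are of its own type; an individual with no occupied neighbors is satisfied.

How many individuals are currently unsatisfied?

5

Row 1: (1,1)1 2/2 ✓ · (1,2)1 4/4 ✓ · (1,3)1 3/5 ✗ · (1,4)2 1/5 ✗ · (1,5)1 2/4 ✗ · (1,6)1 2/2 ✓
Row 2: (2,2)1 5/5 ✓ · (2,3)1 5/7 ✓ · (2,4)2 1/8 ✗ · (2,5)1 5/7 ✓
Row 3: (3,3)1 4/6 ✓ · (3,4)1 5/7 ✓ · (3,5)1 4/6 ✓ · (3,6)1 3/3 ✓
Row 4: (4,1)1 1/1 ✓ · (4,2)1 2/2 ✓ · (4,4)2 0/4 ✗ · (4,5)1 3/4 ✓
Unsatisfied: (1,3), (1,4), (1,5), (2,4), (4,4) — 5 in total.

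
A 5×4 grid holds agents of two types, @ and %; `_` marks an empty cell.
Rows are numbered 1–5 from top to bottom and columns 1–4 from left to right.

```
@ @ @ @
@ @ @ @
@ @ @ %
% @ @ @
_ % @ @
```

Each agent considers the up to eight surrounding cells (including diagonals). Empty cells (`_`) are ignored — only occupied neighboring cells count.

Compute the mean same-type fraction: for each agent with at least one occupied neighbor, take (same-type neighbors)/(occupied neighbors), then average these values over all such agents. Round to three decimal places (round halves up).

0.778

Row 1: (1,1)@ 3/3 · (1,2)@ 5/5 · (1,3)@ 5/5 · (1,4)@ 3/3
Row 2: (2,1)@ 5/5 · (2,2)@ 8/8 · (2,3)@ 7/8 · (2,4)@ 4/5
Row 3: (3,1)@ 4/5 · (3,2)@ 7/8 · (3,3)@ 7/8 · (3,4)% 0/5
Row 4: (4,1)% 1/4 · (4,2)@ 5/7 · (4,3)@ 6/8 · (4,4)@ 4/5
Row 5: (5,2)% 1/4 · (5,3)@ 4/5 · (5,4)@ 3/3
Sum over 19 agents: 3/3 + 5/5 + 5/5 + 3/3 + 5/5 + 8/8 + 7/8 + 4/5 + 4/5 + 7/8 + 7/8 + 0/5 + 1/4 + 5/7 + 6/8 + 4/5 + 1/4 + 4/5 + 3/3 = 4141/280; mean = 4141/280 ÷ 19 = 4141/5320 = 0.778383… → 0.778.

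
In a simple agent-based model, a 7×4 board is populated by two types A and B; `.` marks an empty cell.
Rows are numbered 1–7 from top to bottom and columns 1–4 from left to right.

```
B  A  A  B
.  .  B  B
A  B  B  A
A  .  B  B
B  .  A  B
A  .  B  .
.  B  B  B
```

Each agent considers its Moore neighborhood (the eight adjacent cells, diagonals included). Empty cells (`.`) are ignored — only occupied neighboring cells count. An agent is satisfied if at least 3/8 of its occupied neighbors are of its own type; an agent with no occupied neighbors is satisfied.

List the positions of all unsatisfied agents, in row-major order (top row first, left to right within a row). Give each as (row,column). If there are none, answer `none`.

(1,1), (1,2), (1,3), (3,4), (4,1), (5,1), (5,3), (6,1)

Row 1: (1,1)B 0/1 ✗ · (1,2)A 1/3 ✗ · (1,3)A 1/4 ✗ · (1,4)B 2/3 ✓
Row 2: (2,3)B 4/7 ✓ · (2,4)B 3/5 ✓
Row 3: (3,1)A 1/2 ✓ · (3,2)B 3/5 ✓ · (3,3)B 5/6 ✓ · (3,4)A 0/5 ✗
Row 4: (4,1)A 1/3 ✗ · (4,3)B 4/6 ✓ · (4,4)B 3/5 ✓
Row 5: (5,1)B 0/2 ✗ · (5,3)A 0/4 ✗ · (5,4)B 3/4 ✓
Row 6: (6,1)A 0/2 ✗ · (6,3)B 4/5 ✓
Row 7: (7,2)B 2/3 ✓ · (7,3)B 3/3 ✓ · (7,4)B 2/2 ✓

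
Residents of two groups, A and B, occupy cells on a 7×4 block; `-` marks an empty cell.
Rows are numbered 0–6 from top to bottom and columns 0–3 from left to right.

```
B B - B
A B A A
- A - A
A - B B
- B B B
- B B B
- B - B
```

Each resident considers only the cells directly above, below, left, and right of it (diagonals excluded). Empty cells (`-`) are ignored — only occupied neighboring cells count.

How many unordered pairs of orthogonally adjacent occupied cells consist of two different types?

6

Scan each occupied cell's neighbors to the right and below so each pair is counted once.
Row 0: B(0,0)–B(0,1)= B(0,0)–A(1,0)≠ B(0,1)–B(1,1)= B(0,3)–A(1,3)≠  → 2/4 unlike.
Row 1: A(1,0)–B(1,1)≠ B(1,1)–A(1,2)≠ B(1,1)–A(2,1)≠ A(1,2)–A(1,3)= A(1,3)–A(2,3)=  → 3/5 unlike.
Row 2: A(2,3)–B(3,3)≠  → 1/1 unlike.
Row 3: B(3,2)–B(3,3)= B(3,2)–B(4,2)= B(3,3)–B(4,3)=  → 0/3 unlike.
Row 4: B(4,1)–B(4,2)= B(4,1)–B(5,1)= B(4,2)–B(4,3)= B(4,2)–B(5,2)= B(4,3)–B(5,3)=  → 0/5 unlike.
Row 5: B(5,1)–B(5,2)= B(5,1)–B(6,1)= B(5,2)–B(5,3)= B(5,3)–B(6,3)=  → 0/4 unlike.
Total adjacent occupied pairs: 22; unlike-type pairs: 6.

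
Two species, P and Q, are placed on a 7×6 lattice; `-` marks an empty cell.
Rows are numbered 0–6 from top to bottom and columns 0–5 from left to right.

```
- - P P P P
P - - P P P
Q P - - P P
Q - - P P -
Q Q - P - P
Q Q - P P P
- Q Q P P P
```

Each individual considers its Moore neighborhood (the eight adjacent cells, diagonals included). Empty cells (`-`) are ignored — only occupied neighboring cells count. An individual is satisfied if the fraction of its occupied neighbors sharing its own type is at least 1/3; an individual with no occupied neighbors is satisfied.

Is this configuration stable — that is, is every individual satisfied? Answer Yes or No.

Yes

(0,2)P 2/2 satisfied
(0,3)P 4/4 satisfied
(0,4)P 5/5 satisfied
(0,5)P 3/3 satisfied
(1,0)P 1/2 satisfied
(1,3)P 5/5 satisfied
(1,4)P 7/7 satisfied
(1,5)P 5/5 satisfied
(2,0)Q 1/3 satisfied
(2,1)P 1/3 satisfied
(2,4)P 6/6 satisfied
(2,5)P 4/4 satisfied
(3,0)Q 3/4 satisfied
(3,3)P 3/3 satisfied
(3,4)P 5/5 satisfied
(4,0)Q 4/4 satisfied
(4,1)Q 4/4 satisfied
(4,3)P 4/4 satisfied
(4,5)P 3/3 satisfied
(5,0)Q 4/4 satisfied
(5,1)Q 5/5 satisfied
(5,3)P 4/5 satisfied
(5,4)P 7/7 satisfied
(5,5)P 4/4 satisfied
(6,1)Q 3/3 satisfied
(6,2)Q 2/4 satisfied
(6,3)P 3/4 satisfied
(6,4)P 5/5 satisfied
(6,5)P 3/3 satisfied
All meet the threshold, so the configuration is stable.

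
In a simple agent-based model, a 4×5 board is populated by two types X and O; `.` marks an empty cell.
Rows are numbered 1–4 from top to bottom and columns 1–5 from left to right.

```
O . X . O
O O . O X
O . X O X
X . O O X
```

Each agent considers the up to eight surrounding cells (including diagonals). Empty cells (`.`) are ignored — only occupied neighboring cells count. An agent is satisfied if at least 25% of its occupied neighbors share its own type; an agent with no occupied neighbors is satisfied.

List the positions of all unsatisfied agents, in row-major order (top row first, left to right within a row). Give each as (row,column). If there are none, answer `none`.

(1,1)O 2/2 satisfied
(1,3)X 0/2 not
(1,5)O 1/2 satisfied
(2,1)O 3/3 satisfied
(2,2)O 3/5 satisfied
(2,4)O 2/6 satisfied
(2,5)X 1/4 satisfied
(3,1)O 2/3 satisfied
(3,3)X 0/5 not
(3,4)O 3/7 satisfied
(3,5)X 2/5 satisfied
(4,1)X 0/1 not
(4,3)O 2/3 satisfied
(4,4)O 2/5 satisfied
(4,5)X 1/3 satisfied

(1,3), (3,3), (4,1)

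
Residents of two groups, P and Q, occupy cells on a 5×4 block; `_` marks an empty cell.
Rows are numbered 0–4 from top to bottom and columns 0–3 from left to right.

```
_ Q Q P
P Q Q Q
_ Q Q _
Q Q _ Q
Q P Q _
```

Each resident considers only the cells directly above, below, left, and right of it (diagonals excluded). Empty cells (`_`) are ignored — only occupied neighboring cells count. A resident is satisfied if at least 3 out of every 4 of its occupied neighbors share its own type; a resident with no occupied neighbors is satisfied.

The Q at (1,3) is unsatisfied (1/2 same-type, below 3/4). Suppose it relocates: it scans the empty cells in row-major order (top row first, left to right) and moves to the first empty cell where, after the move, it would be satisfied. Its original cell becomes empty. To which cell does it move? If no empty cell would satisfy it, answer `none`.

Vacating (1,3). Empty cells in order:
  (0,0): 1/2 same-type → still unsatisfied.
  (2,0): 2/3 same-type → still unsatisfied.
  (2,3): 2/2 same-type → satisfied — stop here.

(2,3)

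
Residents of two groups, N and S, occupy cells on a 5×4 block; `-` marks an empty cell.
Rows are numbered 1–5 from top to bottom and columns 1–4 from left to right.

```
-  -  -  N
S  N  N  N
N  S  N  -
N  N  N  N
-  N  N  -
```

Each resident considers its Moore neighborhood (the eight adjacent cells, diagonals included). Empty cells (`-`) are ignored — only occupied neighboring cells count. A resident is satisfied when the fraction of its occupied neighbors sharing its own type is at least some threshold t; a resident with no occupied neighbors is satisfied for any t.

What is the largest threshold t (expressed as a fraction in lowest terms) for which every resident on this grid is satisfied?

1/8

(1,4)N 2/2
(2,1)S 1/3
(2,2)N 3/5
(2,3)N 4/5
(2,4)N 3/3
(3,1)N 3/5
(3,2)S 1/8
(3,3)N 6/7
(4,1)N 3/4
(4,2)N 6/7
(4,3)N 5/6
(4,4)N 3/3
(5,2)N 4/4
(5,3)N 4/4
The smallest same-type fraction is 1/8 at (3,2), which reduces to 1/8. Any threshold above that leaves this resident unsatisfied.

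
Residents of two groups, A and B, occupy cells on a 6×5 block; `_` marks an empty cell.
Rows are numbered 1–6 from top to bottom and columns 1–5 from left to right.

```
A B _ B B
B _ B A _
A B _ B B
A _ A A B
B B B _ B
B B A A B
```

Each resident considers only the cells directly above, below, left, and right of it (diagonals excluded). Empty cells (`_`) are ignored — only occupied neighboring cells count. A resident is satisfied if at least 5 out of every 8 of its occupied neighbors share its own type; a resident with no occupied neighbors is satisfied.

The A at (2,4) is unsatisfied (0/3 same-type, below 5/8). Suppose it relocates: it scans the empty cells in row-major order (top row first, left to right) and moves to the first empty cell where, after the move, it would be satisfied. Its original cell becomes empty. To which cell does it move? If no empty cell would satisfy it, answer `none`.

Vacating (2,4). Empty cells in order:
  (1,3): 0/3 same-type → still unsatisfied.
  (2,2): 0/4 same-type → still unsatisfied.
  (2,5): 0/2 same-type → still unsatisfied.
  (3,3): 1/4 same-type → still unsatisfied.
  (4,2): 2/4 same-type → still unsatisfied.
  (5,4): 2/4 same-type → still unsatisfied.

none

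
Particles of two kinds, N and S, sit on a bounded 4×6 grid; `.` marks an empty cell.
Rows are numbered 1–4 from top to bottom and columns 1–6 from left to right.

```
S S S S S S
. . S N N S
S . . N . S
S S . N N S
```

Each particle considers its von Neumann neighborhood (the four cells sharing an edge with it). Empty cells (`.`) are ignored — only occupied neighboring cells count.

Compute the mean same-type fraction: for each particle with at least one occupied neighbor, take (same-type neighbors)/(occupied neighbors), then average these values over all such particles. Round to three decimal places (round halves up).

0.796

(1,1)S 1/1
(1,2)S 2/2
(1,3)S 3/3
(1,4)S 2/3
(1,5)S 2/3
(1,6)S 2/2
(2,3)S 1/2
(2,4)N 2/4
(2,5)N 1/3
(2,6)S 2/3
(3,1)S 1/1
(3,4)N 2/2
(3,6)S 2/2
(4,1)S 2/2
(4,2)S 1/1
(4,4)N 2/2
(4,5)N 1/2
(4,6)S 1/2
Sum over 18 particles: 1/1 + 2/2 + 3/3 + 2/3 + 2/3 + 2/2 + 1/2 + 2/4 + 1/3 + 2/3 + 1/1 + 2/2 + 2/2 + 2/2 + 1/1 + 2/2 + 1/2 + 1/2 = 43/3; mean = 43/3 ÷ 18 = 43/54 = 0.796296… → 0.796.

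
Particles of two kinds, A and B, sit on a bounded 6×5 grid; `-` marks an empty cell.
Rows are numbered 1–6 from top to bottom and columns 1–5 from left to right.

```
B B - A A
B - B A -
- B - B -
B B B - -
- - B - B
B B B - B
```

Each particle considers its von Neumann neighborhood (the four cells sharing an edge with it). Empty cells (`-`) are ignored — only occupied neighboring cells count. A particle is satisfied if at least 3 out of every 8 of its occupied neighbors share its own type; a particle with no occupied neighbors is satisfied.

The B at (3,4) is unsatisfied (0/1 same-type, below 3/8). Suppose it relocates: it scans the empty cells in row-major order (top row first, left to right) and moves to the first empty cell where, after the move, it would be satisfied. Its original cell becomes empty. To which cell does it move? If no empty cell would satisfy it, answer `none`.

(1,3)

Vacating (3,4). Empty cells in order:
  (1,3): 2/3 same-type → satisfied — stop here.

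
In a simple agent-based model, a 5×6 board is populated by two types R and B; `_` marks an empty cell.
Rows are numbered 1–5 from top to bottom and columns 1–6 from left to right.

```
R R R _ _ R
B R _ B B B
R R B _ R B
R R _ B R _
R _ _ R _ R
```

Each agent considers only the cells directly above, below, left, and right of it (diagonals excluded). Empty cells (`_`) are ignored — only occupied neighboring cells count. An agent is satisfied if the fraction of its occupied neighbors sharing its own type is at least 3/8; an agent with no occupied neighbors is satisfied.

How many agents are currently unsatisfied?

6

Row 1: (1,1)R 1/2 satisfied · (1,2)R 3/3 satisfied · (1,3)R 1/1 satisfied · (1,6)R 0/1 not
Row 2: (2,1)B 0/3 not · (2,2)R 2/3 satisfied · (2,4)B 1/1 satisfied · (2,5)B 2/3 satisfied · (2,6)B 2/3 satisfied
Row 3: (3,1)R 2/3 satisfied · (3,2)R 3/4 satisfied · (3,3)B 0/1 not · (3,5)R 1/3 not · (3,6)B 1/2 satisfied
Row 4: (4,1)R 3/3 satisfied · (4,2)R 2/2 satisfied · (4,4)B 0/2 not · (4,5)R 1/2 satisfied
Row 5: (5,1)R 1/1 satisfied · (5,4)R 0/1 not · (5,6)R 0/0 satisfied
Unsatisfied: (1,6), (2,1), (3,3), (3,5), (4,4), (5,4) — 6 in total.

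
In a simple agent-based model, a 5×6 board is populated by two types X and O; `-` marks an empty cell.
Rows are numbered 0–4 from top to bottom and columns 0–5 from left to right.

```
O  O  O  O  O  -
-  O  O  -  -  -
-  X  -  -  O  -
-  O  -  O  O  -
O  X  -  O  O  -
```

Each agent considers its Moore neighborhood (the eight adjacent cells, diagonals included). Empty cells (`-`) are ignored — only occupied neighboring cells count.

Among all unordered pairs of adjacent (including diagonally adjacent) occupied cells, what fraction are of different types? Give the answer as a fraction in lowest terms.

Scan each occupied cell's neighbors to the right and below (and the two forward diagonals) so each pair is counted once.
Row 0: O(0,0)–O(0,1)= O(0,0)–O(1,1)= O(0,1)–O(0,2)= O(0,1)–O(1,1)= O(0,1)–O(1,2)= O(0,2)–O(0,3)= O(0,2)–O(1,2)= O(0,2)–O(1,1)= O(0,3)–O(0,4)= O(0,3)–O(1,2)=  → 0/10 unlike.
Row 1: O(1,1)–O(1,2)= O(1,1)–X(2,1)≠ O(1,2)–X(2,1)≠  → 2/3 unlike.
Row 2: X(2,1)–O(3,1)≠ O(2,4)–O(3,4)= O(2,4)–O(3,3)=  → 1/3 unlike.
Row 3: O(3,1)–X(4,1)≠ O(3,1)–O(4,0)= O(3,3)–O(3,4)= O(3,3)–O(4,3)= O(3,3)–O(4,4)= O(3,4)–O(4,4)= O(3,4)–O(4,3)=  → 1/7 unlike.
Row 4: O(4,0)–X(4,1)≠ O(4,3)–O(4,4)=  → 1/2 unlike.
Total adjacent occupied pairs: 25; unlike-type pairs: 5.
5/25 reduces to 1/5.

1/5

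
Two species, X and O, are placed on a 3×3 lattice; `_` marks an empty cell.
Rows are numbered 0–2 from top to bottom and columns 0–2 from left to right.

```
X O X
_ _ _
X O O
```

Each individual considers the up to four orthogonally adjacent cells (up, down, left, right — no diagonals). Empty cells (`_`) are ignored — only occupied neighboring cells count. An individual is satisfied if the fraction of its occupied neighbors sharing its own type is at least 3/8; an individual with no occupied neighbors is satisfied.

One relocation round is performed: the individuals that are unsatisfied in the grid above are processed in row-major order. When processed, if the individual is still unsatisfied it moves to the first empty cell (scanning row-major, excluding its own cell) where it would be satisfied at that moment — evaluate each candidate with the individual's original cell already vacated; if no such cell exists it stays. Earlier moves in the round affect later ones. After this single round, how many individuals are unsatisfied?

0

Initially unsatisfied (in order): (0,0), (0,1), (0,2), (2,0).
  (0,0) → (1,0).
  (0,1) → (1,1).
  (0,2): now satisfied by earlier moves; stays.
  (2,0): now satisfied by earlier moves; stays.
Resulting grid:
_ _ X
X O _
X O O
All satisfied now.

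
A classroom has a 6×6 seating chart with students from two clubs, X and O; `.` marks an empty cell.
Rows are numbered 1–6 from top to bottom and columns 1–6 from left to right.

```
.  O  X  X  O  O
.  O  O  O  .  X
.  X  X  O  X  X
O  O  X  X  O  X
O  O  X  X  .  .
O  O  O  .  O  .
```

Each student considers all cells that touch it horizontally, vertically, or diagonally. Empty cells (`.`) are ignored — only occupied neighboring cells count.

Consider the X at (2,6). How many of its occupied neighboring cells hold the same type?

2

Occupied neighbors of (2,6): (1,5)=O, (1,6)=O, (3,5)=X, (3,6)=X.
Same type (X): 2 of 4.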